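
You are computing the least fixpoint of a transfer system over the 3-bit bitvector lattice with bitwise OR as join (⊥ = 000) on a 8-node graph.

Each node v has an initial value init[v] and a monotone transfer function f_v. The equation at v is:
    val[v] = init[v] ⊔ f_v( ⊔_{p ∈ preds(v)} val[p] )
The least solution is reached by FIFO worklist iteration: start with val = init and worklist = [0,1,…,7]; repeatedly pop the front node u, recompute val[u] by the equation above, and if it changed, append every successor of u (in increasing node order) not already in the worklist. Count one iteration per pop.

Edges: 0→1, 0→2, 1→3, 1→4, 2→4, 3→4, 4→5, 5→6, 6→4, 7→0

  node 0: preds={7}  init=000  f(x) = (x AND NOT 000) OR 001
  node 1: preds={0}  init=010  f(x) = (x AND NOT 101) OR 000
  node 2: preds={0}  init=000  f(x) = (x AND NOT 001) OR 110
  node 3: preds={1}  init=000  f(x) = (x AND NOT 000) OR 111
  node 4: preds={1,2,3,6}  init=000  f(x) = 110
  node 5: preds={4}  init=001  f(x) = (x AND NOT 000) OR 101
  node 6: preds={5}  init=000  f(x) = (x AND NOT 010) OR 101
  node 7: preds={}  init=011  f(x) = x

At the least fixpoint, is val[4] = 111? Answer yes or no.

no

Trace (9 dequeues):
  [1] u=0 | in 011 | out 011 | prev 000 | push {}
  [2] u=1 | in 011 | out 010 | ==
  [3] u=2 | in 011 | out 110 | prev 000 | push {}
  [4] u=3 | in 010 | out 111 | prev 000 | push {}
  [5] u=4 | in 111 | out 110 | prev 000 | push {}
  [6] u=5 | in 110 | out 111 | prev 001 | push {}
  [7] u=6 | in 111 | out 101 | prev 000 | push {4}
  [8] u=7 | in 000 | out 011 | ==
  [9] u=4 | in 111 | out 110 | ==

Converged values:
  [0] 011
  [1] 010
  [2] 110
  [3] 111
  [4] 110
  [5] 111
  [6] 101
  [7] 011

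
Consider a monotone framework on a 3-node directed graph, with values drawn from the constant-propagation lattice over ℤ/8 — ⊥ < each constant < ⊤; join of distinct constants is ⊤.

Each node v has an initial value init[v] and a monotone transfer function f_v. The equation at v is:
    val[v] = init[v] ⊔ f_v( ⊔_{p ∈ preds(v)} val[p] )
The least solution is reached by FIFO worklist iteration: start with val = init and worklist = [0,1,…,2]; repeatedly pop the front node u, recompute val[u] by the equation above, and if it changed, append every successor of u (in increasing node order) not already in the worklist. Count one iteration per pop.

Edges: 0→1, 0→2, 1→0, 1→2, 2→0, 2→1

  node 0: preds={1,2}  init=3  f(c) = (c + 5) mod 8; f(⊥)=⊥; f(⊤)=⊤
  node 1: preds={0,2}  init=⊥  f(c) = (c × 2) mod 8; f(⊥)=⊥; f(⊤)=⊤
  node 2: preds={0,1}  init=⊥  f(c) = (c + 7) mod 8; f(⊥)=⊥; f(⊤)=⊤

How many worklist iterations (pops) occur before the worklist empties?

7

Iteration log — 7 steps:
  step 1. node 0  ⊔preds=⊥  new=3  stable
  step 2. node 1  ⊔preds=3  new=6  old=⊥  +wl: 0
  step 3. node 2  ⊔preds=⊤  new=⊤  old=⊥  +wl: 1
  step 4. node 0  ⊔preds=⊤  new=⊤  old=3  +wl: 2
  step 5. node 1  ⊔preds=⊤  new=⊤  old=6  +wl: 0
  step 6. node 2  ⊔preds=⊤  new=⊤  stable
  step 7. node 0  ⊔preds=⊤  new=⊤  stable

Least fixpoint reached:
  node 0: ⊤
  node 1: ⊤
  node 2: ⊤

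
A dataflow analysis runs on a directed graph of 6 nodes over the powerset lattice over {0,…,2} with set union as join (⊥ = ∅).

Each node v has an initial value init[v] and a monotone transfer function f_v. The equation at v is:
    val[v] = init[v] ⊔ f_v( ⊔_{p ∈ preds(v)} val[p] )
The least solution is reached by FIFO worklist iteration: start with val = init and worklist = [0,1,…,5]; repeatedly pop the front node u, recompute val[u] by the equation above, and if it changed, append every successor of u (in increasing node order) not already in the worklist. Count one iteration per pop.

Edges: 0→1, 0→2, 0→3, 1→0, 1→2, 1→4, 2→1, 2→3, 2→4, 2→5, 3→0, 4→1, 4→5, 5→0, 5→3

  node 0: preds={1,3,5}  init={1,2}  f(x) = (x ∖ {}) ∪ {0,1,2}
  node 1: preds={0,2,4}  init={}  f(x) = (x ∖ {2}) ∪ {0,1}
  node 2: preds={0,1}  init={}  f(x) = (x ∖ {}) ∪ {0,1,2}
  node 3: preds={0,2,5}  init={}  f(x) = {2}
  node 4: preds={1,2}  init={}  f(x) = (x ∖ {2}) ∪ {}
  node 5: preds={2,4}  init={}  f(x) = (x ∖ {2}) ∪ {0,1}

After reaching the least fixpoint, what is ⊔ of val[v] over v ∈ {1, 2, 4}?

{0,1,2}

Iteration log — 9 steps:
  step 1. node 0  ⊔preds={}  new={0,1,2}  old={1,2}  +wl: 
  step 2. node 1  ⊔preds={0,1,2}  new={0,1}  old={}  +wl: 0
  step 3. node 2  ⊔preds={0,1,2}  new={0,1,2}  old={}  +wl: 1
  step 4. node 3  ⊔preds={0,1,2}  new={2}  old={}  +wl: 
  step 5. node 4  ⊔preds={0,1,2}  new={0,1}  old={}  +wl: 
  step 6. node 5  ⊔preds={0,1,2}  new={0,1}  old={}  +wl: 3
  step 7. node 0  ⊔preds={0,1,2}  new={0,1,2}  stable
  step 8. node 1  ⊔preds={0,1,2}  new={0,1}  stable
  step 9. node 3  ⊔preds={0,1,2}  new={2}  stable

Least fixpoint reached:
  node 0: {0,1,2}
  node 1: {0,1}
  node 2: {0,1,2}
  node 3: {2}
  node 4: {0,1}
  node 5: {0,1}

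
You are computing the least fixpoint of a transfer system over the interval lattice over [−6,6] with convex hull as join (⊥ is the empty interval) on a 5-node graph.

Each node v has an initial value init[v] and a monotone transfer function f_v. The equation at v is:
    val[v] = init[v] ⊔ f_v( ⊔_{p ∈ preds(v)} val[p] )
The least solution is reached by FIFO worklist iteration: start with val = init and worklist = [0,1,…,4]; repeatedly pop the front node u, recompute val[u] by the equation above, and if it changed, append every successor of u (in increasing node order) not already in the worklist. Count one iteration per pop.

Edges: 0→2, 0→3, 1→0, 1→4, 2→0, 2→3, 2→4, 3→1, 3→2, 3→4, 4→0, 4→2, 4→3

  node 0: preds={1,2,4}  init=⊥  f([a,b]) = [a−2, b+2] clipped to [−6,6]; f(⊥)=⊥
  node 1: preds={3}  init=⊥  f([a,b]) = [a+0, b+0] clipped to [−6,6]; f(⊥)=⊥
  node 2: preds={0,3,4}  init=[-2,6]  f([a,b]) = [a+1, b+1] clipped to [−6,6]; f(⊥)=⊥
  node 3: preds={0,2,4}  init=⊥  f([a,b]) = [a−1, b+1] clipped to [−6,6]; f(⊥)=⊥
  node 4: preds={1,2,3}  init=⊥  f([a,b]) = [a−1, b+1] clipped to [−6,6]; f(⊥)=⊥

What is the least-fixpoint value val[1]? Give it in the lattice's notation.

[-6,6]

Trace (15 dequeues):
  [1] u=0 | in [-2,6] | out [-4,6] | prev ⊥ | push {}
  [2] u=1 | in ⊥ | out ⊥ | ==
  [3] u=2 | in [-4,6] | out [-3,6] | prev [-2,6] | push {0}
  [4] u=3 | in [-4,6] | out [-5,6] | prev ⊥ | push {1,2}
  [5] u=4 | in [-5,6] | out [-6,6] | prev ⊥ | push {3}
  [6] u=0 | in [-6,6] | out [-6,6] | prev [-4,6] | push {}
  [7] u=1 | in [-5,6] | out [-5,6] | prev ⊥ | push {0,4}
  [8] u=2 | in [-6,6] | out [-5,6] | prev [-3,6] | push {}
  [9] u=3 | in [-6,6] | out [-6,6] | prev [-5,6] | push {1,2}
  [10] u=0 | in [-6,6] | out [-6,6] | ==
  [11] u=4 | in [-6,6] | out [-6,6] | ==
  [12] u=1 | in [-6,6] | out [-6,6] | prev [-5,6] | push {0,4}
  [13] u=2 | in [-6,6] | out [-5,6] | ==
  [14] u=0 | in [-6,6] | out [-6,6] | ==
  [15] u=4 | in [-6,6] | out [-6,6] | ==

Converged values:
  [0] [-6,6]
  [1] [-6,6]
  [2] [-5,6]
  [3] [-6,6]
  [4] [-6,6]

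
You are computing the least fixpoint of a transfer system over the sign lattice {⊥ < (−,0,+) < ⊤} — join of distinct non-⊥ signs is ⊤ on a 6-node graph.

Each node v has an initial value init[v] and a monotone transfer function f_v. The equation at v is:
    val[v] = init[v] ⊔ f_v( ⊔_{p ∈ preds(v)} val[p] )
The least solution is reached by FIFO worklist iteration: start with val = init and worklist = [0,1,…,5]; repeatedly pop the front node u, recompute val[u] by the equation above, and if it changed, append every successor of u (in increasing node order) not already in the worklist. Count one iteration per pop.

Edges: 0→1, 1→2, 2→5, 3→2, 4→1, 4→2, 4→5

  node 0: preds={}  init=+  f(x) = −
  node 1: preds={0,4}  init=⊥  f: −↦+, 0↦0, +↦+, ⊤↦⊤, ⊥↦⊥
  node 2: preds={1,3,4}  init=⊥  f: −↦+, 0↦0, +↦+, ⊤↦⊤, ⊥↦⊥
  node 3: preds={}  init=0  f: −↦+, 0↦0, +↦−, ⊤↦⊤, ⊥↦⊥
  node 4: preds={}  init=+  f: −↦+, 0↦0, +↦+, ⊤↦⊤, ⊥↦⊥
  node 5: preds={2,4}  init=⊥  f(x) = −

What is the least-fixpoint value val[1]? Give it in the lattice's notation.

Iteration log — 6 steps:
  step 1. node 0  ⊔preds=⊥  new=⊤  old=+  +wl: 
  step 2. node 1  ⊔preds=⊤  new=⊤  old=⊥  +wl: 
  step 3. node 2  ⊔preds=⊤  new=⊤  old=⊥  +wl: 
  step 4. node 3  ⊔preds=⊥  new=0  stable
  step 5. node 4  ⊔preds=⊥  new=+  stable
  step 6. node 5  ⊔preds=⊤  new=−  old=⊥  +wl: 

Least fixpoint reached:
  node 0: ⊤
  node 1: ⊤
  node 2: ⊤
  node 3: 0
  node 4: +
  node 5: −

⊤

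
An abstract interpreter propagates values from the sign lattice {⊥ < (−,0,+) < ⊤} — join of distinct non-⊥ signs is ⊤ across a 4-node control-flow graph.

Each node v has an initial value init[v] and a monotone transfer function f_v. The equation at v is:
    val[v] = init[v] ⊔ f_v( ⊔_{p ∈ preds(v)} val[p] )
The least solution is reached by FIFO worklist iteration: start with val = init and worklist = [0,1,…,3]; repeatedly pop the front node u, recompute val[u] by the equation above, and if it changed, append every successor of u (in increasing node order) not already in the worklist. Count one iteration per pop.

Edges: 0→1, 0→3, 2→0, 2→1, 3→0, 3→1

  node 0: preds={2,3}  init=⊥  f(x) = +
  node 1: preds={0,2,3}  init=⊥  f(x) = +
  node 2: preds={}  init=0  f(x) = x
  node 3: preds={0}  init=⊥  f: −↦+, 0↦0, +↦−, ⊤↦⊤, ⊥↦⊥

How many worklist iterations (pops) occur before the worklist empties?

6

Iteration log — 6 steps:
  step 1. node 0  ⊔preds=0  new=+  old=⊥  +wl: 
  step 2. node 1  ⊔preds=⊤  new=+  old=⊥  +wl: 
  step 3. node 2  ⊔preds=⊥  new=0  stable
  step 4. node 3  ⊔preds=+  new=−  old=⊥  +wl: 0,1
  step 5. node 0  ⊔preds=⊤  new=+  stable
  step 6. node 1  ⊔preds=⊤  new=+  stable

Least fixpoint reached:
  node 0: +
  node 1: +
  node 2: 0
  node 3: −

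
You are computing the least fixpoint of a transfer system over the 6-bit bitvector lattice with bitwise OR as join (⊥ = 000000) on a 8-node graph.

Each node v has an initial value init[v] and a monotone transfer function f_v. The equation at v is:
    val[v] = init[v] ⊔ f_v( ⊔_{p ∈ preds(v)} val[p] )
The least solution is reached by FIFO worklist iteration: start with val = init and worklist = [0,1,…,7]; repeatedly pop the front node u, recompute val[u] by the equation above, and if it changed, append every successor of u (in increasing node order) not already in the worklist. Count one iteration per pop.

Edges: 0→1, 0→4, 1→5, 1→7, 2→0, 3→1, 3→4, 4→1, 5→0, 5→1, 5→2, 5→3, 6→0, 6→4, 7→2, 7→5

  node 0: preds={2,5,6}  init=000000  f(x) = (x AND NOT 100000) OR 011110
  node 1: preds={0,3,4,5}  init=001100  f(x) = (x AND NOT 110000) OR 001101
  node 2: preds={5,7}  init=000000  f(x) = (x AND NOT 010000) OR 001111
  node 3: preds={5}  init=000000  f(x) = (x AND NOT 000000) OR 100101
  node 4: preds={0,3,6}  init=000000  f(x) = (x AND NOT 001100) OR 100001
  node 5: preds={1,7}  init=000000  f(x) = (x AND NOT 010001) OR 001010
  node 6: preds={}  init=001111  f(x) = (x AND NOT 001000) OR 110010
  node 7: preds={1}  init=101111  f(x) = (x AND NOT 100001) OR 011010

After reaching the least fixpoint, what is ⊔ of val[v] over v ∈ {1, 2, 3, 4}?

111111

Iteration log — 15 steps:
  step 1. node 0  ⊔preds=001111  new=011111  old=000000  +wl: 
  step 2. node 1  ⊔preds=011111  new=001111  old=001100  +wl: 
  step 3. node 2  ⊔preds=101111  new=101111  old=000000  +wl: 0
  step 4. node 3  ⊔preds=000000  new=100101  old=000000  +wl: 1
  step 5. node 4  ⊔preds=111111  new=110011  old=000000  +wl: 
  step 6. node 5  ⊔preds=101111  new=101110  old=000000  +wl: 2,3
  step 7. node 6  ⊔preds=000000  new=111111  old=001111  +wl: 4
  step 8. node 7  ⊔preds=001111  new=111111  old=101111  +wl: 5
  step 9. node 0  ⊔preds=111111  new=011111  stable
  step 10. node 1  ⊔preds=111111  new=001111  stable
  step 11. node 2  ⊔preds=111111  new=101111  stable
  step 12. node 3  ⊔preds=101110  new=101111  old=100101  +wl: 1
  step 13. node 4  ⊔preds=111111  new=110011  stable
  step 14. node 5  ⊔preds=111111  new=101110  stable
  step 15. node 1  ⊔preds=111111  new=001111  stable

Least fixpoint reached:
  node 0: 011111
  node 1: 001111
  node 2: 101111
  node 3: 101111
  node 4: 110011
  node 5: 101110
  node 6: 111111
  node 7: 111111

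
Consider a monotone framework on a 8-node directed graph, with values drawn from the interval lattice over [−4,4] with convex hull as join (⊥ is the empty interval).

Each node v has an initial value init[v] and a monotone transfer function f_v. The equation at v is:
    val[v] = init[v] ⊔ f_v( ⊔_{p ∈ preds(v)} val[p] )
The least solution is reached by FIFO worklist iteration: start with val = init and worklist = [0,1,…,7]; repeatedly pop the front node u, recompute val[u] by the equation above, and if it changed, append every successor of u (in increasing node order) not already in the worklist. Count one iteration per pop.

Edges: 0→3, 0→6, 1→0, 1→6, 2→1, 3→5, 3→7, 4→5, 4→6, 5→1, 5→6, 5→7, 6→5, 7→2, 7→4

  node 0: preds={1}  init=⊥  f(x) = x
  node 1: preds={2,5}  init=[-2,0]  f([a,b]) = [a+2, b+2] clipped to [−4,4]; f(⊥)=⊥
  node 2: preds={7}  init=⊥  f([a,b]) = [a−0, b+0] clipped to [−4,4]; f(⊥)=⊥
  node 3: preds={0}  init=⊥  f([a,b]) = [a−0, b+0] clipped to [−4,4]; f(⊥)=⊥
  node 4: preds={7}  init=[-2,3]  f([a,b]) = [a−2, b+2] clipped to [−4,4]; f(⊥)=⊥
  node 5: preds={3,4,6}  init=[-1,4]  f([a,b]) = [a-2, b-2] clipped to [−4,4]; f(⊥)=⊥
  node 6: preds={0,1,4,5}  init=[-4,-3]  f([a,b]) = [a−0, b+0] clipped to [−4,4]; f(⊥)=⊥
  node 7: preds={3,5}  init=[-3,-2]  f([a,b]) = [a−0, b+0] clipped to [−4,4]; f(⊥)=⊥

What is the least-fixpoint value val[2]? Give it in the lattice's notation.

Trace (18 dequeues):
  [1] u=0 | in [-2,0] | out [-2,0] | prev ⊥ | push {}
  [2] u=1 | in [-1,4] | out [-2,4] | prev [-2,0] | push {0}
  [3] u=2 | in [-3,-2] | out [-3,-2] | prev ⊥ | push {1}
  [4] u=3 | in [-2,0] | out [-2,0] | prev ⊥ | push {}
  [5] u=4 | in [-3,-2] | out [-4,3] | prev [-2,3] | push {}
  [6] u=5 | in [-4,3] | out [-4,4] | prev [-1,4] | push {}
  [7] u=6 | in [-4,4] | out [-4,4] | prev [-4,-3] | push {5}
  [8] u=7 | in [-4,4] | out [-4,4] | prev [-3,-2] | push {2,4}
  [9] u=0 | in [-2,4] | out [-2,4] | prev [-2,0] | push {3,6}
  [10] u=1 | in [-4,4] | out [-2,4] | ==
  [11] u=5 | in [-4,4] | out [-4,4] | ==
  [12] u=2 | in [-4,4] | out [-4,4] | prev [-3,-2] | push {1}
  [13] u=4 | in [-4,4] | out [-4,4] | prev [-4,3] | push {5}
  [14] u=3 | in [-2,4] | out [-2,4] | prev [-2,0] | push {7}
  [15] u=6 | in [-4,4] | out [-4,4] | ==
  [16] u=1 | in [-4,4] | out [-2,4] | ==
  [17] u=5 | in [-4,4] | out [-4,4] | ==
  [18] u=7 | in [-4,4] | out [-4,4] | ==

Converged values:
  [0] [-2,4]
  [1] [-2,4]
  [2] [-4,4]
  [3] [-2,4]
  [4] [-4,4]
  [5] [-4,4]
  [6] [-4,4]
  [7] [-4,4]

[-4,4]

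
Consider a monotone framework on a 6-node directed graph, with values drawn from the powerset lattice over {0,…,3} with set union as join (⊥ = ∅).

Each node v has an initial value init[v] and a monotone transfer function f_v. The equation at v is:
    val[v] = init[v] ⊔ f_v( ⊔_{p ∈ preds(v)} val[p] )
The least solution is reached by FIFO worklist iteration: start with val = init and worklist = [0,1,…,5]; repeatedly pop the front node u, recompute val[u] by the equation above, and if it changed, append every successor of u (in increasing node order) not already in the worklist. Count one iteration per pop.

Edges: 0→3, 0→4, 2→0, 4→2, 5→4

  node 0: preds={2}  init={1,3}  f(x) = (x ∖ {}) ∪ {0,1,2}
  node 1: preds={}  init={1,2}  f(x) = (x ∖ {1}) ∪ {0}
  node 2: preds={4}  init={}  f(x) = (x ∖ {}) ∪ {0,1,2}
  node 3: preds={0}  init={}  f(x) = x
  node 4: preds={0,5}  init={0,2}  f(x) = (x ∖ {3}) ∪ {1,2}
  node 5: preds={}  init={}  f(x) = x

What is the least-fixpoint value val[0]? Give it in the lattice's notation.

Worklist (8 pops):
  #1 pop 0: in={} → {0,1,2,3} (was {1,3}); enqueue []
  #2 pop 1: in={} → {0,1,2} (was {1,2}); enqueue []
  #3 pop 2: in={0,2} → {0,1,2} (was {}); enqueue [0]
  #4 pop 3: in={0,1,2,3} → {0,1,2,3} (was {}); enqueue []
  #5 pop 4: in={0,1,2,3} → {0,1,2} (was {0,2}); enqueue [2]
  #6 pop 5: in={} → {} (no change)
  #7 pop 0: in={0,1,2} → {0,1,2,3} (no change)
  #8 pop 2: in={0,1,2} → {0,1,2} (no change)

Fixpoint:
  val[0] = {0,1,2,3}
  val[1] = {0,1,2}
  val[2] = {0,1,2}
  val[3] = {0,1,2,3}
  val[4] = {0,1,2}
  val[5] = {}

{0,1,2,3}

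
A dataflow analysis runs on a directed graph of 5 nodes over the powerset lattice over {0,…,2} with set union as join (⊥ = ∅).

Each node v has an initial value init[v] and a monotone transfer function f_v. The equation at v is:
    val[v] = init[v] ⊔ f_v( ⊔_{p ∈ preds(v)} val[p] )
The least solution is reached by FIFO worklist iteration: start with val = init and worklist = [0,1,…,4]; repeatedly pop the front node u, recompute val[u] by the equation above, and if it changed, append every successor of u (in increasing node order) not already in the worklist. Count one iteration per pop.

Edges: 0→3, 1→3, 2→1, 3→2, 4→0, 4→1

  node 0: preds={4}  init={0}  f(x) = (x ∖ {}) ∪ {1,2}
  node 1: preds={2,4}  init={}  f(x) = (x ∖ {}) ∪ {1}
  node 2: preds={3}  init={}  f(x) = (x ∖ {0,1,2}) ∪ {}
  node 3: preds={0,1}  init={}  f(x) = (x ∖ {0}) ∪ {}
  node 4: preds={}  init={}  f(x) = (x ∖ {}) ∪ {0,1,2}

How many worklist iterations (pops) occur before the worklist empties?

Iteration log — 9 steps:
  step 1. node 0  ⊔preds={}  new={0,1,2}  old={0}  +wl: 
  step 2. node 1  ⊔preds={}  new={1}  old={}  +wl: 
  step 3. node 2  ⊔preds={}  new={}  stable
  step 4. node 3  ⊔preds={0,1,2}  new={1,2}  old={}  +wl: 2
  step 5. node 4  ⊔preds={}  new={0,1,2}  old={}  +wl: 0,1
  step 6. node 2  ⊔preds={1,2}  new={}  stable
  step 7. node 0  ⊔preds={0,1,2}  new={0,1,2}  stable
  step 8. node 1  ⊔preds={0,1,2}  new={0,1,2}  old={1}  +wl: 3
  step 9. node 3  ⊔preds={0,1,2}  new={1,2}  stable

Least fixpoint reached:
  node 0: {0,1,2}
  node 1: {0,1,2}
  node 2: {}
  node 3: {1,2}
  node 4: {0,1,2}

9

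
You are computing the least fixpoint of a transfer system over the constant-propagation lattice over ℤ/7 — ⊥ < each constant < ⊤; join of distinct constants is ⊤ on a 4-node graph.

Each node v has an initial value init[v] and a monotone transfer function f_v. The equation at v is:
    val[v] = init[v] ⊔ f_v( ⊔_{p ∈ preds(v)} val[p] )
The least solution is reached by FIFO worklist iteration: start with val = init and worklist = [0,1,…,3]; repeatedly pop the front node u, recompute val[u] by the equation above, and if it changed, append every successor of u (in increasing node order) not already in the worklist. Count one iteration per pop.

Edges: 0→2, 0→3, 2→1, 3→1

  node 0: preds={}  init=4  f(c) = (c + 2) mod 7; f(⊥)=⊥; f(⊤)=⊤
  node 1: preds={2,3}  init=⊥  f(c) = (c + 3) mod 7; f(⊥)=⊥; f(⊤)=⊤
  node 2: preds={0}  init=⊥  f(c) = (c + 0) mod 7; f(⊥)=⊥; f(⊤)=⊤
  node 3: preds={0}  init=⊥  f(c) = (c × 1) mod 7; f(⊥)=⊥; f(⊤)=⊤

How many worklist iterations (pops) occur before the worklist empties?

Trace (5 dequeues):
  [1] u=0 | in ⊥ | out 4 | ==
  [2] u=1 | in ⊥ | out ⊥ | ==
  [3] u=2 | in 4 | out 4 | prev ⊥ | push {1}
  [4] u=3 | in 4 | out 4 | prev ⊥ | push {}
  [5] u=1 | in 4 | out 0 | prev ⊥ | push {}

Converged values:
  [0] 4
  [1] 0
  [2] 4
  [3] 4

5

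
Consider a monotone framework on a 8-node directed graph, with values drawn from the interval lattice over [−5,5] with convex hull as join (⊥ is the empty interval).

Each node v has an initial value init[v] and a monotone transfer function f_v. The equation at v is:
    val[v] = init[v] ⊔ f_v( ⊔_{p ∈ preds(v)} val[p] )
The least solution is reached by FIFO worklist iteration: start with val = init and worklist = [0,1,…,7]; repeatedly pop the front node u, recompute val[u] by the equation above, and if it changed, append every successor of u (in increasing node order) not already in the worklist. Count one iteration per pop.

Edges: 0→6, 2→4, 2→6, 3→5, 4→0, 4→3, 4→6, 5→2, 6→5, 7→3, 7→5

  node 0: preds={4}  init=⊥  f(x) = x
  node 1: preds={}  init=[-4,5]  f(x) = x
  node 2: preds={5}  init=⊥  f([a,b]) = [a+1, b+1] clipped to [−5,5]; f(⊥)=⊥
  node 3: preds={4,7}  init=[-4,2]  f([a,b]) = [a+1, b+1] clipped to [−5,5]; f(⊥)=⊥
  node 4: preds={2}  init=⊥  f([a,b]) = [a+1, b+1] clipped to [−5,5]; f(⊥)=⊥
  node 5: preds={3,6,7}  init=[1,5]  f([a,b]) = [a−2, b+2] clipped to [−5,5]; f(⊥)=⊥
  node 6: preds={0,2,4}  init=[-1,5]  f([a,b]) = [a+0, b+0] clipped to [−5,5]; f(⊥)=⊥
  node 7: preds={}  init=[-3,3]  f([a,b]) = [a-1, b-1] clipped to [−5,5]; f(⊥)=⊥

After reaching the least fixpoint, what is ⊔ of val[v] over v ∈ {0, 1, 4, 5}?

[-5,5]

Trace (17 dequeues):
  [1] u=0 | in ⊥ | out ⊥ | ==
  [2] u=1 | in ⊥ | out [-4,5] | ==
  [3] u=2 | in [1,5] | out [2,5] | prev ⊥ | push {}
  [4] u=3 | in [-3,3] | out [-4,4] | prev [-4,2] | push {}
  [5] u=4 | in [2,5] | out [3,5] | prev ⊥ | push {0,3}
  [6] u=5 | in [-4,5] | out [-5,5] | prev [1,5] | push {2}
  [7] u=6 | in [2,5] | out [-1,5] | ==
  [8] u=7 | in ⊥ | out [-3,3] | ==
  [9] u=0 | in [3,5] | out [3,5] | prev ⊥ | push {6}
  [10] u=3 | in [-3,5] | out [-4,5] | prev [-4,4] | push {5}
  [11] u=2 | in [-5,5] | out [-4,5] | prev [2,5] | push {4}
  [12] u=6 | in [-4,5] | out [-4,5] | prev [-1,5] | push {}
  [13] u=5 | in [-4,5] | out [-5,5] | ==
  [14] u=4 | in [-4,5] | out [-3,5] | prev [3,5] | push {0,3,6}
  [15] u=0 | in [-3,5] | out [-3,5] | prev [3,5] | push {}
  [16] u=3 | in [-3,5] | out [-4,5] | ==
  [17] u=6 | in [-4,5] | out [-4,5] | ==

Converged values:
  [0] [-3,5]
  [1] [-4,5]
  [2] [-4,5]
  [3] [-4,5]
  [4] [-3,5]
  [5] [-5,5]
  [6] [-4,5]
  [7] [-3,3]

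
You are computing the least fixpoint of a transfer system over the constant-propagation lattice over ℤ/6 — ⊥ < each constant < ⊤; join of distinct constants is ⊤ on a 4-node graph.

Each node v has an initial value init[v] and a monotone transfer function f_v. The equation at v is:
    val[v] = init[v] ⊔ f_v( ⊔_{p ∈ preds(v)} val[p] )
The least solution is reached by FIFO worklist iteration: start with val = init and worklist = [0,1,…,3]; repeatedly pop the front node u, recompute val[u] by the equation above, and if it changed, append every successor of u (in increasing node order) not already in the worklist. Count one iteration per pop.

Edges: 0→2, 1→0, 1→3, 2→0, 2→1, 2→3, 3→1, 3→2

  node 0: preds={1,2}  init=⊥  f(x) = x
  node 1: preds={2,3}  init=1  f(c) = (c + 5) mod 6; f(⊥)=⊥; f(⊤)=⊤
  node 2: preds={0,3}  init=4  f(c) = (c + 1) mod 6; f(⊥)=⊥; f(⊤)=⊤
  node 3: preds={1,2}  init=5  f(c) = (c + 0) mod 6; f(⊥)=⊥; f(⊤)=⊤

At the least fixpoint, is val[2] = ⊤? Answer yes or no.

yes

Iteration log — 7 steps:
  step 1. node 0  ⊔preds=⊤  new=⊤  old=⊥  +wl: 
  step 2. node 1  ⊔preds=⊤  new=⊤  old=1  +wl: 0
  step 3. node 2  ⊔preds=⊤  new=⊤  old=4  +wl: 1
  step 4. node 3  ⊔preds=⊤  new=⊤  old=5  +wl: 2
  step 5. node 0  ⊔preds=⊤  new=⊤  stable
  step 6. node 1  ⊔preds=⊤  new=⊤  stable
  step 7. node 2  ⊔preds=⊤  new=⊤  stable

Least fixpoint reached:
  node 0: ⊤
  node 1: ⊤
  node 2: ⊤
  node 3: ⊤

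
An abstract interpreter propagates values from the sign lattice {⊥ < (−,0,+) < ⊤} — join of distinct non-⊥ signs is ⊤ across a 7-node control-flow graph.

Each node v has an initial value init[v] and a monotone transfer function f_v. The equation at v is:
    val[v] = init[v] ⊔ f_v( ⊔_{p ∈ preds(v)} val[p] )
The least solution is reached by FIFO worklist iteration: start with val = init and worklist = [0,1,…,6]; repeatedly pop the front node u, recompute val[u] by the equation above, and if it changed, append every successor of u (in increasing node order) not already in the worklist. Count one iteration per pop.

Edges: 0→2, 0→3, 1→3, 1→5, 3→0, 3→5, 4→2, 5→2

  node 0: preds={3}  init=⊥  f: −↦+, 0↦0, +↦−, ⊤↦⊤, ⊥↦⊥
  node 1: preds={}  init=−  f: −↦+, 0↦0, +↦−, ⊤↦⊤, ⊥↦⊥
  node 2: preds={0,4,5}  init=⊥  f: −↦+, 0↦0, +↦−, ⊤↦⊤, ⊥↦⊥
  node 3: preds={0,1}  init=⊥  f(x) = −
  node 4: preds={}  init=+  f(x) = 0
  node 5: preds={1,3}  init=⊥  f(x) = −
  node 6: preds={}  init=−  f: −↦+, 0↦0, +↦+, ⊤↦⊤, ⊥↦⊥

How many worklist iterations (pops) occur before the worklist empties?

Iteration log — 10 steps:
  step 1. node 0  ⊔preds=⊥  new=⊥  stable
  step 2. node 1  ⊔preds=⊥  new=−  stable
  step 3. node 2  ⊔preds=+  new=−  old=⊥  +wl: 
  step 4. node 3  ⊔preds=−  new=−  old=⊥  +wl: 0
  step 5. node 4  ⊔preds=⊥  new=⊤  old=+  +wl: 2
  step 6. node 5  ⊔preds=−  new=−  old=⊥  +wl: 
  step 7. node 6  ⊔preds=⊥  new=−  stable
  step 8. node 0  ⊔preds=−  new=+  old=⊥  +wl: 3
  step 9. node 2  ⊔preds=⊤  new=⊤  old=−  +wl: 
  step 10. node 3  ⊔preds=⊤  new=−  stable

Least fixpoint reached:
  node 0: +
  node 1: −
  node 2: ⊤
  node 3: −
  node 4: ⊤
  node 5: −
  node 6: −

10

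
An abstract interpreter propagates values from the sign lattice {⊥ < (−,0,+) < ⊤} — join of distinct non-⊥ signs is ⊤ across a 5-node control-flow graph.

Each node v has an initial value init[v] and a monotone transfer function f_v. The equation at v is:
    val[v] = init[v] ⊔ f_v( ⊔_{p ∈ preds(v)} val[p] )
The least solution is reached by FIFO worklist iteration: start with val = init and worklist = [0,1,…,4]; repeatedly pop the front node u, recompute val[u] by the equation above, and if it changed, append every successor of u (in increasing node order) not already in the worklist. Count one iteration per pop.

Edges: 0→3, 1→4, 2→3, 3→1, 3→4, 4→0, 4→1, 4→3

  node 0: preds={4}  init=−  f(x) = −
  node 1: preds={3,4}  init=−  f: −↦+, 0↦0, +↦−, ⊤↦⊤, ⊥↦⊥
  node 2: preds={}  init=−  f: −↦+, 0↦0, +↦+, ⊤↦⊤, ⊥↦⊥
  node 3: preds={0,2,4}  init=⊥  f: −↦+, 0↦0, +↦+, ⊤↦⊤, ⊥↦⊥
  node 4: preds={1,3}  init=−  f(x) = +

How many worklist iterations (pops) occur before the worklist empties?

Worklist (10 pops):
  #1 pop 0: in=− → − (no change)
  #2 pop 1: in=− → ⊤ (was −); enqueue []
  #3 pop 2: in=⊥ → − (no change)
  #4 pop 3: in=− → + (was ⊥); enqueue [1]
  #5 pop 4: in=⊤ → ⊤ (was −); enqueue [0,3]
  #6 pop 1: in=⊤ → ⊤ (no change)
  #7 pop 0: in=⊤ → − (no change)
  #8 pop 3: in=⊤ → ⊤ (was +); enqueue [1,4]
  #9 pop 1: in=⊤ → ⊤ (no change)
  #10 pop 4: in=⊤ → ⊤ (no change)

Fixpoint:
  val[0] = −
  val[1] = ⊤
  val[2] = −
  val[3] = ⊤
  val[4] = ⊤

10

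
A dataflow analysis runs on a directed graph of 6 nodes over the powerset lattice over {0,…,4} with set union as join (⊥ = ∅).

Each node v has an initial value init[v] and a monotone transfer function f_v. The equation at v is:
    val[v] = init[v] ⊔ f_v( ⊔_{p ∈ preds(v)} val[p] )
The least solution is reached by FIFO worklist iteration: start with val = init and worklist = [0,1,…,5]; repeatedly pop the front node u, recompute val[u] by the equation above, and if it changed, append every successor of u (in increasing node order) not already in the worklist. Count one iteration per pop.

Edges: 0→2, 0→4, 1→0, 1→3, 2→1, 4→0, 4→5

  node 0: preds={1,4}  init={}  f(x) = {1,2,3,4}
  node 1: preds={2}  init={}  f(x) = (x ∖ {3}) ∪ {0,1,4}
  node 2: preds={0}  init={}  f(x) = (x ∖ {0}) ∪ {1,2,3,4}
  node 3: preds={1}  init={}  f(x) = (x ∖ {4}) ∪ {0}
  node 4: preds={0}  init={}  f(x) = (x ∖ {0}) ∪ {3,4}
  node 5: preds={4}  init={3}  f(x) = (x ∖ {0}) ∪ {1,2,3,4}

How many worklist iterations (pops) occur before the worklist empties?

10

Trace (10 dequeues):
  [1] u=0 | in {} | out {1,2,3,4} | prev {} | push {}
  [2] u=1 | in {} | out {0,1,4} | prev {} | push {0}
  [3] u=2 | in {1,2,3,4} | out {1,2,3,4} | prev {} | push {1}
  [4] u=3 | in {0,1,4} | out {0,1} | prev {} | push {}
  [5] u=4 | in {1,2,3,4} | out {1,2,3,4} | prev {} | push {}
  [6] u=5 | in {1,2,3,4} | out {1,2,3,4} | prev {3} | push {}
  [7] u=0 | in {0,1,2,3,4} | out {1,2,3,4} | ==
  [8] u=1 | in {1,2,3,4} | out {0,1,2,4} | prev {0,1,4} | push {0,3}
  [9] u=0 | in {0,1,2,3,4} | out {1,2,3,4} | ==
  [10] u=3 | in {0,1,2,4} | out {0,1,2} | prev {0,1} | push {}

Converged values:
  [0] {1,2,3,4}
  [1] {0,1,2,4}
  [2] {1,2,3,4}
  [3] {0,1,2}
  [4] {1,2,3,4}
  [5] {1,2,3,4}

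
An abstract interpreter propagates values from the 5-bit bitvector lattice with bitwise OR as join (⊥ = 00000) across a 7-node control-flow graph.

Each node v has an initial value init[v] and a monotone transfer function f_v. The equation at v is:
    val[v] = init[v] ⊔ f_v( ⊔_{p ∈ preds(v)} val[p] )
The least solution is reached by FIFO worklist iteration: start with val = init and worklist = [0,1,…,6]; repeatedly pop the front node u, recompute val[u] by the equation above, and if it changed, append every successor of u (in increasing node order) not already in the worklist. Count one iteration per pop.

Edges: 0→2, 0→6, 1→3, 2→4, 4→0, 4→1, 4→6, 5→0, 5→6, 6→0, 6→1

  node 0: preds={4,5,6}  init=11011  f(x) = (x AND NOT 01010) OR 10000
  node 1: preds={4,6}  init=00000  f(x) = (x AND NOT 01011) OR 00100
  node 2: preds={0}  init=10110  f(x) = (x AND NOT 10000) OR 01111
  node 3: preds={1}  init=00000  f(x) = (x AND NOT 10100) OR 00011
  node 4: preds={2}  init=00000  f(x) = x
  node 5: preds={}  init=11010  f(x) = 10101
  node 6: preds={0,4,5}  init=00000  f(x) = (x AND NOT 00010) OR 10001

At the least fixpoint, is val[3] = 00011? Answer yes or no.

Trace (12 dequeues):
  [1] u=0 | in 11010 | out 11011 | ==
  [2] u=1 | in 00000 | out 00100 | prev 00000 | push {}
  [3] u=2 | in 11011 | out 11111 | prev 10110 | push {}
  [4] u=3 | in 00100 | out 00011 | prev 00000 | push {}
  [5] u=4 | in 11111 | out 11111 | prev 00000 | push {0,1}
  [6] u=5 | in 00000 | out 11111 | prev 11010 | push {}
  [7] u=6 | in 11111 | out 11101 | prev 00000 | push {}
  [8] u=0 | in 11111 | out 11111 | prev 11011 | push {2,6}
  [9] u=1 | in 11111 | out 10100 | prev 00100 | push {3}
  [10] u=2 | in 11111 | out 11111 | ==
  [11] u=6 | in 11111 | out 11101 | ==
  [12] u=3 | in 10100 | out 00011 | ==

Converged values:
  [0] 11111
  [1] 10100
  [2] 11111
  [3] 00011
  [4] 11111
  [5] 11111
  [6] 11101

yes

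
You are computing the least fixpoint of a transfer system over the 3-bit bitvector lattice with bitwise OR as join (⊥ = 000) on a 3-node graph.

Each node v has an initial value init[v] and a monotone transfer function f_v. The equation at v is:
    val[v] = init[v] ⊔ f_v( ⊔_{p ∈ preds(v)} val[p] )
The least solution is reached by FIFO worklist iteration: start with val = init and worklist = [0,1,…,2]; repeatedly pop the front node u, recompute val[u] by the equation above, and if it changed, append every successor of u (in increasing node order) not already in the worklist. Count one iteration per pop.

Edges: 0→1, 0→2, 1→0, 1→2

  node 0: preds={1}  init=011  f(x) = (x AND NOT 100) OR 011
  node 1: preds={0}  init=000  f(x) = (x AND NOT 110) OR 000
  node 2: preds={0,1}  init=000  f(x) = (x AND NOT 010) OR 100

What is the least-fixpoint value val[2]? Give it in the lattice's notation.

Iteration log — 4 steps:
  step 1. node 0  ⊔preds=000  new=011  stable
  step 2. node 1  ⊔preds=011  new=001  old=000  +wl: 0
  step 3. node 2  ⊔preds=011  new=101  old=000  +wl: 
  step 4. node 0  ⊔preds=001  new=011  stable

Least fixpoint reached:
  node 0: 011
  node 1: 001
  node 2: 101

101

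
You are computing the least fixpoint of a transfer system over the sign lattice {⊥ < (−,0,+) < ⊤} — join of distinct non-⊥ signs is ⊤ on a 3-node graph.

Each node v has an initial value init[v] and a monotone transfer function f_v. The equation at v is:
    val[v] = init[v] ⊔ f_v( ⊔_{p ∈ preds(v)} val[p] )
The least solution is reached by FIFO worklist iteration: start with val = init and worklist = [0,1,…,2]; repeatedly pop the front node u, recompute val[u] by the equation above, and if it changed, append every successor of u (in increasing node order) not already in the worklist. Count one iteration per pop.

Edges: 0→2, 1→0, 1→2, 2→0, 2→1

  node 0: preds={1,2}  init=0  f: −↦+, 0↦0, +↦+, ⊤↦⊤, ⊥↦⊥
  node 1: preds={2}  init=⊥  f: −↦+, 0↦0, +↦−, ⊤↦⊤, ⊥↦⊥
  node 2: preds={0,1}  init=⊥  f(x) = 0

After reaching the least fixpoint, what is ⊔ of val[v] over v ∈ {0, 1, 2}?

0

Trace (7 dequeues):
  [1] u=0 | in ⊥ | out 0 | ==
  [2] u=1 | in ⊥ | out ⊥ | ==
  [3] u=2 | in 0 | out 0 | prev ⊥ | push {0,1}
  [4] u=0 | in 0 | out 0 | ==
  [5] u=1 | in 0 | out 0 | prev ⊥ | push {0,2}
  [6] u=0 | in 0 | out 0 | ==
  [7] u=2 | in 0 | out 0 | ==

Converged values:
  [0] 0
  [1] 0
  [2] 0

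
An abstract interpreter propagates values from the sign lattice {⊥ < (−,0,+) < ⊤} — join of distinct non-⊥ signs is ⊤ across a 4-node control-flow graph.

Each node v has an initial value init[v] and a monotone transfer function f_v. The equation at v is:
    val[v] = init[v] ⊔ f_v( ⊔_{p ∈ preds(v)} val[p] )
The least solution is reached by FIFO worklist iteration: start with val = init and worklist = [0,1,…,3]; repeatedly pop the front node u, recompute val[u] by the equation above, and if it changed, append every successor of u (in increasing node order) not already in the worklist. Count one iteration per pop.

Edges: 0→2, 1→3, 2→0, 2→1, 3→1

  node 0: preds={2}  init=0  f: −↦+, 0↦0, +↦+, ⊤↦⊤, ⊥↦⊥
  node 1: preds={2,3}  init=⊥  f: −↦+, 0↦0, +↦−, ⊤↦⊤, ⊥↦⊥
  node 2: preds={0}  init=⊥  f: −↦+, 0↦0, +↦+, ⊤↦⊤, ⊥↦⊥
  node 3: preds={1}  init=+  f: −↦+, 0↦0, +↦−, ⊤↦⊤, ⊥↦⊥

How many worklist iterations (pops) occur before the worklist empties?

Iteration log — 8 steps:
  step 1. node 0  ⊔preds=⊥  new=0  stable
  step 2. node 1  ⊔preds=+  new=−  old=⊥  +wl: 
  step 3. node 2  ⊔preds=0  new=0  old=⊥  +wl: 0,1
  step 4. node 3  ⊔preds=−  new=+  stable
  step 5. node 0  ⊔preds=0  new=0  stable
  step 6. node 1  ⊔preds=⊤  new=⊤  old=−  +wl: 3
  step 7. node 3  ⊔preds=⊤  new=⊤  old=+  +wl: 1
  step 8. node 1  ⊔preds=⊤  new=⊤  stable

Least fixpoint reached:
  node 0: 0
  node 1: ⊤
  node 2: 0
  node 3: ⊤

8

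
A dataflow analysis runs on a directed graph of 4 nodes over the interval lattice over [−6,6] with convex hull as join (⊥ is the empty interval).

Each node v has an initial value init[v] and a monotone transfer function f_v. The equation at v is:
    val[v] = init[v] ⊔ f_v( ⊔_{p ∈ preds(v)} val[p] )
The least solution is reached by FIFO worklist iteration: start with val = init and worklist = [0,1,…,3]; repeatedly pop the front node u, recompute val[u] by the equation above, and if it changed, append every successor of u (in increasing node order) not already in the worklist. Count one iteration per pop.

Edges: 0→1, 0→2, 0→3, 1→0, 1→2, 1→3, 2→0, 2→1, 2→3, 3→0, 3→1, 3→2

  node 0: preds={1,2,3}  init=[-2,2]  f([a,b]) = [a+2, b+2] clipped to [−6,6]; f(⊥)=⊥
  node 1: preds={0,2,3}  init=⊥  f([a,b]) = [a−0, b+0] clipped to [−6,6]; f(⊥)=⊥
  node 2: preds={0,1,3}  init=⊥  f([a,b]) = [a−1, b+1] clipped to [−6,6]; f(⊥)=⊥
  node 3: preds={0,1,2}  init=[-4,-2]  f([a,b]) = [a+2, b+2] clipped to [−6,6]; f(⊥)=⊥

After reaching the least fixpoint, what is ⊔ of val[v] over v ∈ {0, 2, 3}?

[-6,6]

Worklist (13 pops):
  #1 pop 0: in=[-4,-2] → [-2,2] (no change)
  #2 pop 1: in=[-4,2] → [-4,2] (was ⊥); enqueue [0]
  #3 pop 2: in=[-4,2] → [-5,3] (was ⊥); enqueue [1]
  #4 pop 3: in=[-5,3] → [-4,5] (was [-4,-2]); enqueue [2]
  #5 pop 0: in=[-5,5] → [-3,6] (was [-2,2]); enqueue [3]
  #6 pop 1: in=[-5,6] → [-5,6] (was [-4,2]); enqueue [0]
  #7 pop 2: in=[-5,6] → [-6,6] (was [-5,3]); enqueue [1]
  #8 pop 3: in=[-6,6] → [-4,6] (was [-4,5]); enqueue [2]
  #9 pop 0: in=[-6,6] → [-4,6] (was [-3,6]); enqueue [3]
  #10 pop 1: in=[-6,6] → [-6,6] (was [-5,6]); enqueue [0]
  #11 pop 2: in=[-6,6] → [-6,6] (no change)
  #12 pop 3: in=[-6,6] → [-4,6] (no change)
  #13 pop 0: in=[-6,6] → [-4,6] (no change)

Fixpoint:
  val[0] = [-4,6]
  val[1] = [-6,6]
  val[2] = [-6,6]
  val[3] = [-4,6]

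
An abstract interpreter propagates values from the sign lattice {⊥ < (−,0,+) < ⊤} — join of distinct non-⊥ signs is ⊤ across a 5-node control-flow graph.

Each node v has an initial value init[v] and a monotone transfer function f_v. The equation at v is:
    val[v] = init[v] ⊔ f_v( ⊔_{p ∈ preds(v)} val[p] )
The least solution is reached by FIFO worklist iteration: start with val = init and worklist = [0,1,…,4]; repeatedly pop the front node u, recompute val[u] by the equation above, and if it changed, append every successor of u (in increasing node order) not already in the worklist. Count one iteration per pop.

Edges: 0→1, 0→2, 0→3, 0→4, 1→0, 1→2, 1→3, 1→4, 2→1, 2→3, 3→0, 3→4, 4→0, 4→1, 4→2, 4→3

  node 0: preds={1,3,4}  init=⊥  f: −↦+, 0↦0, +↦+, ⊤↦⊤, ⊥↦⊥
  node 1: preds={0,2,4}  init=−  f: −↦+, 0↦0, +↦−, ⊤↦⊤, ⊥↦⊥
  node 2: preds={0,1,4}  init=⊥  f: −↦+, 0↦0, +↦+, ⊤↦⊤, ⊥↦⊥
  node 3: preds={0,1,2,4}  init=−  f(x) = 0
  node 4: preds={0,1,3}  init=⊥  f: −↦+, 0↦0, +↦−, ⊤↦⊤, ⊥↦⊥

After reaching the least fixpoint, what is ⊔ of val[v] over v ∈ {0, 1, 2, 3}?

Trace (11 dequeues):
  [1] u=0 | in − | out + | prev ⊥ | push {}
  [2] u=1 | in + | out − | ==
  [3] u=2 | in ⊤ | out ⊤ | prev ⊥ | push {1}
  [4] u=3 | in ⊤ | out ⊤ | prev − | push {0}
  [5] u=4 | in ⊤ | out ⊤ | prev ⊥ | push {2,3}
  [6] u=1 | in ⊤ | out ⊤ | prev − | push {4}
  [7] u=0 | in ⊤ | out ⊤ | prev + | push {1}
  [8] u=2 | in ⊤ | out ⊤ | ==
  [9] u=3 | in ⊤ | out ⊤ | ==
  [10] u=4 | in ⊤ | out ⊤ | ==
  [11] u=1 | in ⊤ | out ⊤ | ==

Converged values:
  [0] ⊤
  [1] ⊤
  [2] ⊤
  [3] ⊤
  [4] ⊤

⊤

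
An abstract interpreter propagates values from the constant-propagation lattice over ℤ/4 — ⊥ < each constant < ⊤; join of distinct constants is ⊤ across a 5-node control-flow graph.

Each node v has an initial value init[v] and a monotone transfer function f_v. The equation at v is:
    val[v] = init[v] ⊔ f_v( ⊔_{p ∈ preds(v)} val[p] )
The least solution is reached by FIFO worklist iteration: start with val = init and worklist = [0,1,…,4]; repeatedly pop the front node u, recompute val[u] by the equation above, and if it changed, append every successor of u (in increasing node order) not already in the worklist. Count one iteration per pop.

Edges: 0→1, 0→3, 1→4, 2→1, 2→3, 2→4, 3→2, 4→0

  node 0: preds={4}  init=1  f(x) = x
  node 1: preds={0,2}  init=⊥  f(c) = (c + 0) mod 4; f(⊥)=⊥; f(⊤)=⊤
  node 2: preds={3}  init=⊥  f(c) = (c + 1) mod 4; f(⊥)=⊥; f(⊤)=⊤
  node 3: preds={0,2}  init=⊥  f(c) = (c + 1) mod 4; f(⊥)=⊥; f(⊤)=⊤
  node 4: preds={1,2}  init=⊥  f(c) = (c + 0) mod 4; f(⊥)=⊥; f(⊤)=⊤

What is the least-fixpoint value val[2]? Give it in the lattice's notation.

⊤

Iteration log — 15 steps:
  step 1. node 0  ⊔preds=⊥  new=1  stable
  step 2. node 1  ⊔preds=1  new=1  old=⊥  +wl: 
  step 3. node 2  ⊔preds=⊥  new=⊥  stable
  step 4. node 3  ⊔preds=1  new=2  old=⊥  +wl: 2
  step 5. node 4  ⊔preds=1  new=1  old=⊥  +wl: 0
  step 6. node 2  ⊔preds=2  new=3  old=⊥  +wl: 1,3,4
  step 7. node 0  ⊔preds=1  new=1  stable
  step 8. node 1  ⊔preds=⊤  new=⊤  old=1  +wl: 
  step 9. node 3  ⊔preds=⊤  new=⊤  old=2  +wl: 2
  step 10. node 4  ⊔preds=⊤  new=⊤  old=1  +wl: 0
  step 11. node 2  ⊔preds=⊤  new=⊤  old=3  +wl: 1,3,4
  step 12. node 0  ⊔preds=⊤  new=⊤  old=1  +wl: 
  step 13. node 1  ⊔preds=⊤  new=⊤  stable
  step 14. node 3  ⊔preds=⊤  new=⊤  stable
  step 15. node 4  ⊔preds=⊤  new=⊤  stable

Least fixpoint reached:
  node 0: ⊤
  node 1: ⊤
  node 2: ⊤
  node 3: ⊤
  node 4: ⊤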